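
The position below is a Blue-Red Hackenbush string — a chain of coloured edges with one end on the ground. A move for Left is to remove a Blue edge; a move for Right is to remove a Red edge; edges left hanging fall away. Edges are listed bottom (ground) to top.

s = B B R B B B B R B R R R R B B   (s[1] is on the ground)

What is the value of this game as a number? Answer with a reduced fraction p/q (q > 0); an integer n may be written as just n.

16007/8192

Recurse on prefixes of the 15-edge string B B R B B B B R B R R R R B B:
value_1 [B]  L=[0]  R=[·]  — 1
value_2 [BB]  L=[0 1]  R=[·]  — 2
value_3 [BBR]  L=[0 1]  R=[2]  — 3/2
value_4 [BBRB]  L=[0 1 3/2]  R=[2]  — 7/4
value_5 [BBRBB]  L=[0 1 3/2 7/4]  R=[2]  — 15/8
value_6 [BBRBBB]  L=[0 1 3/2 7/4 15/8]  R=[2]  — 31/16
value_7 [BBRBBBB]  L=[0 1 3/2 7/4 15/8 31/16]  R=[2]  — 63/32
value_8 [BBRBBBBR]  L=[0 1 3/2 7/4 15/8 31/16]  R=[63/32 2]  — 125/64
value_9 [BBRBBBBRB]  L=[0 1 3/2 7/4 15/8 31/16 125/64]  R=[63/32 2]  — 251/128
value_10 [BBRBBBBRBR]  L=[0 1 3/2 7/4 15/8 31/16 125/64]  R=[251/128 63/32 2]  — 501/256
value_11 [BBRBBBBRBRR]  L=[0 1 3/2 7/4 15/8 31/16 125/64]  R=[501/256 251/128 63/32 2]  — 1001/512
value_12 [BBRBBBBRBRRR]  L=[0 1 3/2 7/4 15/8 31/16 125/64]  R=[1001/512 501/256 251/128 63/32 2]  — 2001/1024
value_13 [BBRBBBBRBRRRR]  L=[0 1 3/2 7/4 15/8 31/16 125/64]  R=[2001/1024 1001/512 501/256 251/128 63/32 2]  — 4001/2048
value_14 [BBRBBBBRBRRRRB]  L=[0 1 3/2 7/4 15/8 31/16 125/64 4001/2048]  R=[2001/1024 1001/512 501/256 251/128 63/32 2]  — 8003/4096
value_15 [BBRBBBBRBRRRRBB]  L=[0 1 3/2 7/4 15/8 31/16 125/64 4001/2048 8003/4096]  R=[2001/1024 1001/512 501/256 251/128 63/32 2]  — 16007/8192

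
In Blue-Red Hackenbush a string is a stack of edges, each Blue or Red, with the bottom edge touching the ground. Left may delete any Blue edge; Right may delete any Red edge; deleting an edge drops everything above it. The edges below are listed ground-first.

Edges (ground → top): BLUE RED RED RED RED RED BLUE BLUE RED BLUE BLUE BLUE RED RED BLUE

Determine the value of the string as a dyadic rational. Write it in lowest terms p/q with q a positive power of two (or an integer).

883/16384

1 of 15 · B · max L 0 · min R +∞ — 1
2 of 15 · BR · max L 0 · min R 1 — 1/2
3 of 15 · BRR · max L 0 · min R 1/2 — 1/4
4 of 15 · BRRR · max L 0 · min R 1/4 — 1/8
5 of 15 · BRRRR · max L 0 · min R 1/8 — 1/16
6 of 15 · BRRRRR · max L 0 · min R 1/16 — 1/32
7 of 15 · BRRRRRB · max L 1/32 · min R 1/16 — 3/64
8 of 15 · BRRRRRBB · max L 3/64 · min R 1/16 — 7/128
9 of 15 · BRRRRRBBR · max L 3/64 · min R 7/128 — 13/256
10 of 15 · BRRRRRBBRB · max L 13/256 · min R 7/128 — 27/512
11 of 15 · BRRRRRBBRBB · max L 27/512 · min R 7/128 — 55/1024
12 of 15 · BRRRRRBBRBBB · max L 55/1024 · min R 7/128 — 111/2048
13 of 15 · BRRRRRBBRBBBR · max L 55/1024 · min R 111/2048 — 221/4096
14 of 15 · BRRRRRBBRBBBRR · max L 55/1024 · min R 221/4096 — 441/8192
15 of 15 · BRRRRRBBRBBBRRB · max L 441/8192 · min R 221/4096 — 883/16384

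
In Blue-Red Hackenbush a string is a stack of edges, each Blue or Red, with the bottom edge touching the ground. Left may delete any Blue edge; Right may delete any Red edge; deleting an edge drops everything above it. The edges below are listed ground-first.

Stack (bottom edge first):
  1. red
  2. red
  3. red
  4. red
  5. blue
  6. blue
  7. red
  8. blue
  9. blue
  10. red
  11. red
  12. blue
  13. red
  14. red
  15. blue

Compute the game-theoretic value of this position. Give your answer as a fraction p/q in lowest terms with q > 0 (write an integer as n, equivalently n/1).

Prefix values for red red red red blue blue red blue blue red red blue red red blue via {L|R} + simplicity:
step 1: add red to get r; options L={ (no moves) } R={ 0 } so -1
step 2: add red to get rr; options L={ (no moves) } R={ -1 0 } so -2
step 3: add red to get rrr; options L={ (no moves) } R={ -2 -1 0 } so -3
step 4: add red to get rrrr; options L={ (no moves) } R={ -3 -2 -1 0 } so -4
step 5: add blue to get rrrrb; options L={ -4 } R={ -3 -2 -1 0 } so -7/2
step 6: add blue to get rrrrbb; options L={ -4 -7/2 } R={ -3 -2 -1 0 } so -13/4
step 7: add red to get rrrrbbr; options L={ -4 -7/2 } R={ -13/4 -3 -2 -1 0 } so -27/8
step 8: add blue to get rrrrbbrb; options L={ -4 -7/2 -27/8 } R={ -13/4 -3 -2 -1 0 } so -53/16
step 9: add blue to get rrrrbbrbb; options L={ -4 -7/2 -27/8 -53/16 } R={ -13/4 -3 -2 -1 0 } so -105/32
step 10: add red to get rrrrbbrbbr; options L={ -4 -7/2 -27/8 -53/16 } R={ -105/32 -13/4 -3 -2 -1 0 } so -211/64
step 11: add red to get rrrrbbrbbrr; options L={ -4 -7/2 -27/8 -53/16 } R={ -211/64 -105/32 -13/4 -3 -2 -1 0 } so -423/128
step 12: add blue to get rrrrbbrbbrrb; options L={ -4 -7/2 -27/8 -53/16 -423/128 } R={ -211/64 -105/32 -13/4 -3 -2 -1 0 } so -845/256
step 13: add red to get rrrrbbrbbrrbr; options L={ -4 -7/2 -27/8 -53/16 -423/128 } R={ -845/256 -211/64 -105/32 -13/4 -3 -2 -1 0 } so -1691/512
step 14: add red to get rrrrbbrbbrrbrr; options L={ -4 -7/2 -27/8 -53/16 -423/128 } R={ -1691/512 -845/256 -211/64 -105/32 -13/4 -3 -2 -1 0 } so -3383/1024
step 15: add blue to get rrrrbbrbbrrbrrb; options L={ -4 -7/2 -27/8 -53/16 -423/128 -3383/1024 } R={ -1691/512 -845/256 -211/64 -105/32 -13/4 -3 -2 -1 0 } so -6765/2048

-6765/2048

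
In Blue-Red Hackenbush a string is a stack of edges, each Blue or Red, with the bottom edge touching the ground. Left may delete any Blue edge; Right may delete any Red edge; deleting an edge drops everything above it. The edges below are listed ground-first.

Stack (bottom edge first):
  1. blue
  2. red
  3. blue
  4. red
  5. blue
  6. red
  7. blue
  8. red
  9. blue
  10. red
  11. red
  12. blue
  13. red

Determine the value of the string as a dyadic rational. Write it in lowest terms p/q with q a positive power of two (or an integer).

b: Left { 0 }, Right { (no moves) } so simplest 1
br: Left { 0 }, Right { 1 } so simplest 1/2
brb: Left { 0, 1/2 }, Right { 1 } so simplest 3/4
brbr: Left { 0, 1/2 }, Right { 3/4, 1 } so simplest 5/8
brbrb: Left { 0, 1/2, 5/8 }, Right { 3/4, 1 } so simplest 11/16
brbrbr: Left { 0, 1/2, 5/8 }, Right { 11/16, 3/4, 1 } so simplest 21/32
brbrbrb: Left { 0, 1/2, 5/8, 21/32 }, Right { 11/16, 3/4, 1 } so simplest 43/64
brbrbrbr: Left { 0, 1/2, 5/8, 21/32 }, Right { 43/64, 11/16, 3/4, 1 } so simplest 85/128
brbrbrbrb: Left { 0, 1/2, 5/8, 21/32, 85/128 }, Right { 43/64, 11/16, 3/4, 1 } so simplest 171/256
brbrbrbrbr: Left { 0, 1/2, 5/8, 21/32, 85/128 }, Right { 171/256, 43/64, 11/16, 3/4, 1 } so simplest 341/512
brbrbrbrbrr: Left { 0, 1/2, 5/8, 21/32, 85/128 }, Right { 341/512, 171/256, 43/64, 11/16, 3/4, 1 } so simplest 681/1024
brbrbrbrbrrb: Left { 0, 1/2, 5/8, 21/32, 85/128, 681/1024 }, Right { 341/512, 171/256, 43/64, 11/16, 3/4, 1 } so simplest 1363/2048
brbrbrbrbrrbr: Left { 0, 1/2, 5/8, 21/32, 85/128, 681/1024 }, Right { 1363/2048, 341/512, 171/256, 43/64, 11/16, 3/4, 1 } so simplest 2725/4096

2725/4096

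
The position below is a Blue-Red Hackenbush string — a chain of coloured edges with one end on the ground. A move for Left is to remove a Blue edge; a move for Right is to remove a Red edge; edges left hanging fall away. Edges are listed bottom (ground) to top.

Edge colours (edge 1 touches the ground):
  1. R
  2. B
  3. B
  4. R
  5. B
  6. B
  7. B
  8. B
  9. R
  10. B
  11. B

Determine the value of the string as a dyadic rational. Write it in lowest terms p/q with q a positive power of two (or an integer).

val_1 [R]  L=[∅]  R=[0]  — -1
val_2 [RB]  L=[-1]  R=[0]  — -1/2
val_3 [RBB]  L=[-1 -1/2]  R=[0]  — -1/4
val_4 [RBBR]  L=[-1 -1/2]  R=[-1/4 0]  — -3/8
val_5 [RBBRB]  L=[-1 -1/2 -3/8]  R=[-1/4 0]  — -5/16
val_6 [RBBRBB]  L=[-1 -1/2 -3/8 -5/16]  R=[-1/4 0]  — -9/32
val_7 [RBBRBBB]  L=[-1 -1/2 -3/8 -5/16 -9/32]  R=[-1/4 0]  — -17/64
val_8 [RBBRBBBB]  L=[-1 -1/2 -3/8 -5/16 -9/32 -17/64]  R=[-1/4 0]  — -33/128
val_9 [RBBRBBBBR]  L=[-1 -1/2 -3/8 -5/16 -9/32 -17/64]  R=[-33/128 -1/4 0]  — -67/256
val_10 [RBBRBBBBRB]  L=[-1 -1/2 -3/8 -5/16 -9/32 -17/64 -67/256]  R=[-33/128 -1/4 0]  — -133/512
val_11 [RBBRBBBBRBB]  L=[-1 -1/2 -3/8 -5/16 -9/32 -17/64 -67/256 -133/512]  R=[-33/128 -1/4 0]  — -265/1024

-265/1024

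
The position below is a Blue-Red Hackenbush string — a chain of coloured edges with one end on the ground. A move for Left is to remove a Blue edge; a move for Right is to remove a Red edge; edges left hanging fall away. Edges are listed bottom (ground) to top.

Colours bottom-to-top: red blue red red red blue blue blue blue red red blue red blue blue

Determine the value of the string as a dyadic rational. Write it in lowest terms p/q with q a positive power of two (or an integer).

-14441/16384

step 1: add red to get r; options L={ · } R={ 0 } -> -1
step 2: add blue to get rb; options L={ -1 } R={ 0 } -> -1/2
step 3: add red to get rbr; options L={ -1 } R={ -1/2 0 } -> -3/4
step 4: add red to get rbrr; options L={ -1 } R={ -3/4 -1/2 0 } -> -7/8
step 5: add red to get rbrrr; options L={ -1 } R={ -7/8 -3/4 -1/2 0 } -> -15/16
step 6: add blue to get rbrrrb; options L={ -1 -15/16 } R={ -7/8 -3/4 -1/2 0 } -> -29/32
step 7: add blue to get rbrrrbb; options L={ -1 -15/16 -29/32 } R={ -7/8 -3/4 -1/2 0 } -> -57/64
step 8: add blue to get rbrrrbbb; options L={ -1 -15/16 -29/32 -57/64 } R={ -7/8 -3/4 -1/2 0 } -> -113/128
step 9: add blue to get rbrrrbbbb; options L={ -1 -15/16 -29/32 -57/64 -113/128 } R={ -7/8 -3/4 -1/2 0 } -> -225/256
step 10: add red to get rbrrrbbbbr; options L={ -1 -15/16 -29/32 -57/64 -113/128 } R={ -225/256 -7/8 -3/4 -1/2 0 } -> -451/512
step 11: add red to get rbrrrbbbbrr; options L={ -1 -15/16 -29/32 -57/64 -113/128 } R={ -451/512 -225/256 -7/8 -3/4 -1/2 0 } -> -903/1024
step 12: add blue to get rbrrrbbbbrrb; options L={ -1 -15/16 -29/32 -57/64 -113/128 -903/1024 } R={ -451/512 -225/256 -7/8 -3/4 -1/2 0 } -> -1805/2048
step 13: add red to get rbrrrbbbbrrbr; options L={ -1 -15/16 -29/32 -57/64 -113/128 -903/1024 } R={ -1805/2048 -451/512 -225/256 -7/8 -3/4 -1/2 0 } -> -3611/4096
step 14: add blue to get rbrrrbbbbrrbrb; options L={ -1 -15/16 -29/32 -57/64 -113/128 -903/1024 -3611/4096 } R={ -1805/2048 -451/512 -225/256 -7/8 -3/4 -1/2 0 } -> -7221/8192
step 15: add blue to get rbrrrbbbbrrbrbb; options L={ -1 -15/16 -29/32 -57/64 -113/128 -903/1024 -3611/4096 -7221/8192 } R={ -1805/2048 -451/512 -225/256 -7/8 -3/4 -1/2 0 } -> -14441/16384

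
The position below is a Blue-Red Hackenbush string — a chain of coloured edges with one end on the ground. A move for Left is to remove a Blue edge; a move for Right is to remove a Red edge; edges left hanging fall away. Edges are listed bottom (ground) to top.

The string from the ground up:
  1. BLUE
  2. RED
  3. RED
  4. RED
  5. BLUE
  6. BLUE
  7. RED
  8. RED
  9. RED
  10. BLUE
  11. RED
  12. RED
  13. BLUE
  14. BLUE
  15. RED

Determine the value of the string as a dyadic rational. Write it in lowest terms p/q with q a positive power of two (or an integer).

Recurse on prefixes of the 15-edge string BLUE RED RED RED BLUE BLUE RED RED RED BLUE RED RED BLUE BLUE RED:
edge 1 of 15 (BLUE): { 0 | ∅ } -> 1
edge 2 of 15 (RED): { 0 | 1 } -> 1/2
edge 3 of 15 (RED): { 0 | 1/2 1 } -> 1/4
edge 4 of 15 (RED): { 0 | 1/4 1/2 1 } -> 1/8
edge 5 of 15 (BLUE): { 0 1/8 | 1/4 1/2 1 } -> 3/16
edge 6 of 15 (BLUE): { 0 1/8 3/16 | 1/4 1/2 1 } -> 7/32
edge 7 of 15 (RED): { 0 1/8 3/16 | 7/32 1/4 1/2 1 } -> 13/64
edge 8 of 15 (RED): { 0 1/8 3/16 | 13/64 7/32 1/4 1/2 1 } -> 25/128
edge 9 of 15 (RED): { 0 1/8 3/16 | 25/128 13/64 7/32 1/4 1/2 1 } -> 49/256
edge 10 of 15 (BLUE): { 0 1/8 3/16 49/256 | 25/128 13/64 7/32 1/4 1/2 1 } -> 99/512
edge 11 of 15 (RED): { 0 1/8 3/16 49/256 | 99/512 25/128 13/64 7/32 1/4 1/2 1 } -> 197/1024
edge 12 of 15 (RED): { 0 1/8 3/16 49/256 | 197/1024 99/512 25/128 13/64 7/32 1/4 1/2 1 } -> 393/2048
edge 13 of 15 (BLUE): { 0 1/8 3/16 49/256 393/2048 | 197/1024 99/512 25/128 13/64 7/32 1/4 1/2 1 } -> 787/4096
edge 14 of 15 (BLUE): { 0 1/8 3/16 49/256 393/2048 787/4096 | 197/1024 99/512 25/128 13/64 7/32 1/4 1/2 1 } -> 1575/8192
edge 15 of 15 (RED): { 0 1/8 3/16 49/256 393/2048 787/4096 | 1575/8192 197/1024 99/512 25/128 13/64 7/32 1/4 1/2 1 } -> 3149/16384

3149/16384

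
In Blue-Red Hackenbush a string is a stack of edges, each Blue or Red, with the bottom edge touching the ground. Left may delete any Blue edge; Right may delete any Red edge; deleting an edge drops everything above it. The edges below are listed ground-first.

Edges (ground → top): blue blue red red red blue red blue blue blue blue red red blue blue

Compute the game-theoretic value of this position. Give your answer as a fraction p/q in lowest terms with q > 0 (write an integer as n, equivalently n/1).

9703/8192

edge 1 of 15 (blue): { 0 | ∅ } -> 1
edge 2 of 15 (blue): { 0; 1 | ∅ } -> 2
edge 3 of 15 (red): { 0; 1 | 2 } -> 3/2
edge 4 of 15 (red): { 0; 1 | 3/2; 2 } -> 5/4
edge 5 of 15 (red): { 0; 1 | 5/4; 3/2; 2 } -> 9/8
edge 6 of 15 (blue): { 0; 1; 9/8 | 5/4; 3/2; 2 } -> 19/16
edge 7 of 15 (red): { 0; 1; 9/8 | 19/16; 5/4; 3/2; 2 } -> 37/32
edge 8 of 15 (blue): { 0; 1; 9/8; 37/32 | 19/16; 5/4; 3/2; 2 } -> 75/64
edge 9 of 15 (blue): { 0; 1; 9/8; 37/32; 75/64 | 19/16; 5/4; 3/2; 2 } -> 151/128
edge 10 of 15 (blue): { 0; 1; 9/8; 37/32; 75/64; 151/128 | 19/16; 5/4; 3/2; 2 } -> 303/256
edge 11 of 15 (blue): { 0; 1; 9/8; 37/32; 75/64; 151/128; 303/256 | 19/16; 5/4; 3/2; 2 } -> 607/512
edge 12 of 15 (red): { 0; 1; 9/8; 37/32; 75/64; 151/128; 303/256 | 607/512; 19/16; 5/4; 3/2; 2 } -> 1213/1024
edge 13 of 15 (red): { 0; 1; 9/8; 37/32; 75/64; 151/128; 303/256 | 1213/1024; 607/512; 19/16; 5/4; 3/2; 2 } -> 2425/2048
edge 14 of 15 (blue): { 0; 1; 9/8; 37/32; 75/64; 151/128; 303/256; 2425/2048 | 1213/1024; 607/512; 19/16; 5/4; 3/2; 2 } -> 4851/4096
edge 15 of 15 (blue): { 0; 1; 9/8; 37/32; 75/64; 151/128; 303/256; 2425/2048; 4851/4096 | 1213/1024; 607/512; 19/16; 5/4; 3/2; 2 } -> 9703/8192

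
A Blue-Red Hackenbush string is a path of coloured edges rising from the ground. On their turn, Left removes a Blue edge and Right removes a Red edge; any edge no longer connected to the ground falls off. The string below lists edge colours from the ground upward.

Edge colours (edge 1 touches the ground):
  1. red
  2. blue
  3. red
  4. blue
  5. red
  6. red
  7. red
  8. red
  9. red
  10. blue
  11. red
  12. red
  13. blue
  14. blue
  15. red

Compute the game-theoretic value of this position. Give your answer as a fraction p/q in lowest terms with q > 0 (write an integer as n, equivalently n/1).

-12211/16384

g(r) = { ∅ | 0 } = -1
g(rb) = { -1 | 0 } = -1/2
g(rbr) = { -1 | -1/2; 0 } = -3/4
g(rbrb) = { -1; -3/4 | -1/2; 0 } = -5/8
g(rbrbr) = { -1; -3/4 | -5/8; -1/2; 0 } = -11/16
g(rbrbrr) = { -1; -3/4 | -11/16; -5/8; -1/2; 0 } = -23/32
g(rbrbrrr) = { -1; -3/4 | -23/32; -11/16; -5/8; -1/2; 0 } = -47/64
g(rbrbrrrr) = { -1; -3/4 | -47/64; -23/32; -11/16; -5/8; -1/2; 0 } = -95/128
g(rbrbrrrrr) = { -1; -3/4 | -95/128; -47/64; -23/32; -11/16; -5/8; -1/2; 0 } = -191/256
g(rbrbrrrrrb) = { -1; -3/4; -191/256 | -95/128; -47/64; -23/32; -11/16; -5/8; -1/2; 0 } = -381/512
g(rbrbrrrrrbr) = { -1; -3/4; -191/256 | -381/512; -95/128; -47/64; -23/32; -11/16; -5/8; -1/2; 0 } = -763/1024
g(rbrbrrrrrbrr) = { -1; -3/4; -191/256 | -763/1024; -381/512; -95/128; -47/64; -23/32; -11/16; -5/8; -1/2; 0 } = -1527/2048
g(rbrbrrrrrbrrb) = { -1; -3/4; -191/256; -1527/2048 | -763/1024; -381/512; -95/128; -47/64; -23/32; -11/16; -5/8; -1/2; 0 } = -3053/4096
g(rbrbrrrrrbrrbb) = { -1; -3/4; -191/256; -1527/2048; -3053/4096 | -763/1024; -381/512; -95/128; -47/64; -23/32; -11/16; -5/8; -1/2; 0 } = -6105/8192
g(rbrbrrrrrbrrbbr) = { -1; -3/4; -191/256; -1527/2048; -3053/4096 | -6105/8192; -763/1024; -381/512; -95/128; -47/64; -23/32; -11/16; -5/8; -1/2; 0 } = -12211/16384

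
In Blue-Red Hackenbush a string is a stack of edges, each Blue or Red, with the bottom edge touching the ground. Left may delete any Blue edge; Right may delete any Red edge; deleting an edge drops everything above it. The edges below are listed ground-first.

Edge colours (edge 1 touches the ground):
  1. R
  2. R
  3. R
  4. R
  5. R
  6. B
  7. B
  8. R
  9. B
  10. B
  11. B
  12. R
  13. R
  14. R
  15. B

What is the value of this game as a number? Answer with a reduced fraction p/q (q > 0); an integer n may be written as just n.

-4381/1024

Build g(s[:k]) for k = 1..15, string s = R R R R R B B R B B B R R R B.
g_1 [R]  L=[none]  R=[0]  so -1
g_2 [RR]  L=[none]  R=[-1; 0]  so -2
g_3 [RRR]  L=[none]  R=[-2; -1; 0]  so -3
g_4 [RRRR]  L=[none]  R=[-3; -2; -1; 0]  so -4
g_5 [RRRRR]  L=[none]  R=[-4; -3; -2; -1; 0]  so -5
g_6 [RRRRRB]  L=[-5]  R=[-4; -3; -2; -1; 0]  so -9/2
g_7 [RRRRRBB]  L=[-5; -9/2]  R=[-4; -3; -2; -1; 0]  so -17/4
g_8 [RRRRRBBR]  L=[-5; -9/2]  R=[-17/4; -4; -3; -2; -1; 0]  so -35/8
g_9 [RRRRRBBRB]  L=[-5; -9/2; -35/8]  R=[-17/4; -4; -3; -2; -1; 0]  so -69/16
g_10 [RRRRRBBRBB]  L=[-5; -9/2; -35/8; -69/16]  R=[-17/4; -4; -3; -2; -1; 0]  so -137/32
g_11 [RRRRRBBRBBB]  L=[-5; -9/2; -35/8; -69/16; -137/32]  R=[-17/4; -4; -3; -2; -1; 0]  so -273/64
g_12 [RRRRRBBRBBBR]  L=[-5; -9/2; -35/8; -69/16; -137/32]  R=[-273/64; -17/4; -4; -3; -2; -1; 0]  so -547/128
g_13 [RRRRRBBRBBBRR]  L=[-5; -9/2; -35/8; -69/16; -137/32]  R=[-547/128; -273/64; -17/4; -4; -3; -2; -1; 0]  so -1095/256
g_14 [RRRRRBBRBBBRRR]  L=[-5; -9/2; -35/8; -69/16; -137/32]  R=[-1095/256; -547/128; -273/64; -17/4; -4; -3; -2; -1; 0]  so -2191/512
g_15 [RRRRRBBRBBBRRRB]  L=[-5; -9/2; -35/8; -69/16; -137/32; -2191/512]  R=[-1095/256; -547/128; -273/64; -17/4; -4; -3; -2; -1; 0]  so -4381/1024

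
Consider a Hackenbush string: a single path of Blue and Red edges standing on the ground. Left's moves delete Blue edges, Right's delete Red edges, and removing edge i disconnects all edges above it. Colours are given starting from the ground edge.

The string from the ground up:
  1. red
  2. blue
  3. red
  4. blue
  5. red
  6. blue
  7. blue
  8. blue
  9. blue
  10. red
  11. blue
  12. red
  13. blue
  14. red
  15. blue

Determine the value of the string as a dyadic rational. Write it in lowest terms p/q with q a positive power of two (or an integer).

r: Left {  }, Right { 0 } = simplest -1
rb: Left { -1 }, Right { 0 } = simplest -1/2
rbr: Left { -1 }, Right { -1/2, 0 } = simplest -3/4
rbrb: Left { -1, -3/4 }, Right { -1/2, 0 } = simplest -5/8
rbrbr: Left { -1, -3/4 }, Right { -5/8, -1/2, 0 } = simplest -11/16
rbrbrb: Left { -1, -3/4, -11/16 }, Right { -5/8, -1/2, 0 } = simplest -21/32
rbrbrbb: Left { -1, -3/4, -11/16, -21/32 }, Right { -5/8, -1/2, 0 } = simplest -41/64
rbrbrbbb: Left { -1, -3/4, -11/16, -21/32, -41/64 }, Right { -5/8, -1/2, 0 } = simplest -81/128
rbrbrbbbb: Left { -1, -3/4, -11/16, -21/32, -41/64, -81/128 }, Right { -5/8, -1/2, 0 } = simplest -161/256
rbrbrbbbbr: Left { -1, -3/4, -11/16, -21/32, -41/64, -81/128 }, Right { -161/256, -5/8, -1/2, 0 } = simplest -323/512
rbrbrbbbbrb: Left { -1, -3/4, -11/16, -21/32, -41/64, -81/128, -323/512 }, Right { -161/256, -5/8, -1/2, 0 } = simplest -645/1024
rbrbrbbbbrbr: Left { -1, -3/4, -11/16, -21/32, -41/64, -81/128, -323/512 }, Right { -645/1024, -161/256, -5/8, -1/2, 0 } = simplest -1291/2048
rbrbrbbbbrbrb: Left { -1, -3/4, -11/16, -21/32, -41/64, -81/128, -323/512, -1291/2048 }, Right { -645/1024, -161/256, -5/8, -1/2, 0 } = simplest -2581/4096
rbrbrbbbbrbrbr: Left { -1, -3/4, -11/16, -21/32, -41/64, -81/128, -323/512, -1291/2048 }, Right { -2581/4096, -645/1024, -161/256, -5/8, -1/2, 0 } = simplest -5163/8192
rbrbrbbbbrbrbrb: Left { -1, -3/4, -11/16, -21/32, -41/64, -81/128, -323/512, -1291/2048, -5163/8192 }, Right { -2581/4096, -645/1024, -161/256, -5/8, -1/2, 0 } = simplest -10325/16384

-10325/16384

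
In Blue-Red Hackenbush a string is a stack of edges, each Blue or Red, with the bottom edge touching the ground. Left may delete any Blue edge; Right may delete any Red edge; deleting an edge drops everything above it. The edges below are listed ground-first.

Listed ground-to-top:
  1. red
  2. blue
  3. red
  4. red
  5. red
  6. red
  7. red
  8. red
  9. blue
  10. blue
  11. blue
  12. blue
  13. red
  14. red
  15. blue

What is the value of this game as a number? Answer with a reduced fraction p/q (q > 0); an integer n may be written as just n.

Build value(s[:k]) for k = 1..15, string s = red blue red red red red red red blue blue blue blue red red blue.
value_1 [r]  L=[(no moves)]  R=[0]  → -1
value_2 [rb]  L=[-1]  R=[0]  → -1/2
value_3 [rbr]  L=[-1]  R=[-1/2, 0]  → -3/4
value_4 [rbrr]  L=[-1]  R=[-3/4, -1/2, 0]  → -7/8
value_5 [rbrrr]  L=[-1]  R=[-7/8, -3/4, -1/2, 0]  → -15/16
value_6 [rbrrrr]  L=[-1]  R=[-15/16, -7/8, -3/4, -1/2, 0]  → -31/32
value_7 [rbrrrrr]  L=[-1]  R=[-31/32, -15/16, -7/8, -3/4, -1/2, 0]  → -63/64
value_8 [rbrrrrrr]  L=[-1]  R=[-63/64, -31/32, -15/16, -7/8, -3/4, -1/2, 0]  → -127/128
value_9 [rbrrrrrrb]  L=[-1, -127/128]  R=[-63/64, -31/32, -15/16, -7/8, -3/4, -1/2, 0]  → -253/256
value_10 [rbrrrrrrbb]  L=[-1, -127/128, -253/256]  R=[-63/64, -31/32, -15/16, -7/8, -3/4, -1/2, 0]  → -505/512
value_11 [rbrrrrrrbbb]  L=[-1, -127/128, -253/256, -505/512]  R=[-63/64, -31/32, -15/16, -7/8, -3/4, -1/2, 0]  → -1009/1024
value_12 [rbrrrrrrbbbb]  L=[-1, -127/128, -253/256, -505/512, -1009/1024]  R=[-63/64, -31/32, -15/16, -7/8, -3/4, -1/2, 0]  → -2017/2048
value_13 [rbrrrrrrbbbbr]  L=[-1, -127/128, -253/256, -505/512, -1009/1024]  R=[-2017/2048, -63/64, -31/32, -15/16, -7/8, -3/4, -1/2, 0]  → -4035/4096
value_14 [rbrrrrrrbbbbrr]  L=[-1, -127/128, -253/256, -505/512, -1009/1024]  R=[-4035/4096, -2017/2048, -63/64, -31/32, -15/16, -7/8, -3/4, -1/2, 0]  → -8071/8192
value_15 [rbrrrrrrbbbbrrb]  L=[-1, -127/128, -253/256, -505/512, -1009/1024, -8071/8192]  R=[-4035/4096, -2017/2048, -63/64, -31/32, -15/16, -7/8, -3/4, -1/2, 0]  → -16141/16384

-16141/16384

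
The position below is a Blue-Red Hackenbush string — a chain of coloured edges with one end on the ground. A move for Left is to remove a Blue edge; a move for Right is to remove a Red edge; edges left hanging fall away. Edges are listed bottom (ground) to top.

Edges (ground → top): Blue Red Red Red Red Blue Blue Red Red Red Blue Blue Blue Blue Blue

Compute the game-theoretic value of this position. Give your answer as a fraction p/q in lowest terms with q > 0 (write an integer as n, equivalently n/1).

edge 1 of 15 (Blue): { 0 | (no moves) } -> 1
edge 2 of 15 (Red): { 0 | 1 } -> 1/2
edge 3 of 15 (Red): { 0 | 1/2 1 } -> 1/4
edge 4 of 15 (Red): { 0 | 1/4 1/2 1 } -> 1/8
edge 5 of 15 (Red): { 0 | 1/8 1/4 1/2 1 } -> 1/16
edge 6 of 15 (Blue): { 0 1/16 | 1/8 1/4 1/2 1 } -> 3/32
edge 7 of 15 (Blue): { 0 1/16 3/32 | 1/8 1/4 1/2 1 } -> 7/64
edge 8 of 15 (Red): { 0 1/16 3/32 | 7/64 1/8 1/4 1/2 1 } -> 13/128
edge 9 of 15 (Red): { 0 1/16 3/32 | 13/128 7/64 1/8 1/4 1/2 1 } -> 25/256
edge 10 of 15 (Red): { 0 1/16 3/32 | 25/256 13/128 7/64 1/8 1/4 1/2 1 } -> 49/512
edge 11 of 15 (Blue): { 0 1/16 3/32 49/512 | 25/256 13/128 7/64 1/8 1/4 1/2 1 } -> 99/1024
edge 12 of 15 (Blue): { 0 1/16 3/32 49/512 99/1024 | 25/256 13/128 7/64 1/8 1/4 1/2 1 } -> 199/2048
edge 13 of 15 (Blue): { 0 1/16 3/32 49/512 99/1024 199/2048 | 25/256 13/128 7/64 1/8 1/4 1/2 1 } -> 399/4096
edge 14 of 15 (Blue): { 0 1/16 3/32 49/512 99/1024 199/2048 399/4096 | 25/256 13/128 7/64 1/8 1/4 1/2 1 } -> 799/8192
edge 15 of 15 (Blue): { 0 1/16 3/32 49/512 99/1024 199/2048 399/4096 799/8192 | 25/256 13/128 7/64 1/8 1/4 1/2 1 } -> 1599/16384

1599/16384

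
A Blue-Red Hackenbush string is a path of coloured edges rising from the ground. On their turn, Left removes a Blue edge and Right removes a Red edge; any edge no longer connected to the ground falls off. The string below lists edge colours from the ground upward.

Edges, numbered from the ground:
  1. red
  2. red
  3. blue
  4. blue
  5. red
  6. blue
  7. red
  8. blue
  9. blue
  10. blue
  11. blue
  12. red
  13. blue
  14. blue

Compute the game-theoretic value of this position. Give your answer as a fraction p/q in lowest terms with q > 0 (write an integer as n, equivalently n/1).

-5385/4096

r: Left { — }, Right { 0 } -> simplest -1
rr: Left { — }, Right { -1 0 } -> simplest -2
rrb: Left { -2 }, Right { -1 0 } -> simplest -3/2
rrbb: Left { -2 -3/2 }, Right { -1 0 } -> simplest -5/4
rrbbr: Left { -2 -3/2 }, Right { -5/4 -1 0 } -> simplest -11/8
rrbbrb: Left { -2 -3/2 -11/8 }, Right { -5/4 -1 0 } -> simplest -21/16
rrbbrbr: Left { -2 -3/2 -11/8 }, Right { -21/16 -5/4 -1 0 } -> simplest -43/32
rrbbrbrb: Left { -2 -3/2 -11/8 -43/32 }, Right { -21/16 -5/4 -1 0 } -> simplest -85/64
rrbbrbrbb: Left { -2 -3/2 -11/8 -43/32 -85/64 }, Right { -21/16 -5/4 -1 0 } -> simplest -169/128
rrbbrbrbbb: Left { -2 -3/2 -11/8 -43/32 -85/64 -169/128 }, Right { -21/16 -5/4 -1 0 } -> simplest -337/256
rrbbrbrbbbb: Left { -2 -3/2 -11/8 -43/32 -85/64 -169/128 -337/256 }, Right { -21/16 -5/4 -1 0 } -> simplest -673/512
rrbbrbrbbbbr: Left { -2 -3/2 -11/8 -43/32 -85/64 -169/128 -337/256 }, Right { -673/512 -21/16 -5/4 -1 0 } -> simplest -1347/1024
rrbbrbrbbbbrb: Left { -2 -3/2 -11/8 -43/32 -85/64 -169/128 -337/256 -1347/1024 }, Right { -673/512 -21/16 -5/4 -1 0 } -> simplest -2693/2048
rrbbrbrbbbbrbb: Left { -2 -3/2 -11/8 -43/32 -85/64 -169/128 -337/256 -1347/1024 -2693/2048 }, Right { -673/512 -21/16 -5/4 -1 0 } -> simplest -5385/4096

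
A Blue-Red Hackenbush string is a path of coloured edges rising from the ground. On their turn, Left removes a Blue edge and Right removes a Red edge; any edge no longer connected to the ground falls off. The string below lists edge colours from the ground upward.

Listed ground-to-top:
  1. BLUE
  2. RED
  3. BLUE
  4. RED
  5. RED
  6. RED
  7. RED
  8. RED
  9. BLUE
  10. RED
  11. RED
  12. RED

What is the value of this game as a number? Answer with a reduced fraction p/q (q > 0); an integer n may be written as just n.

Recurse on prefixes of the 12-edge string BLUE RED BLUE RED RED RED RED RED BLUE RED RED RED:
edge 1 of 12 (BLUE): { 0 |  } gives 1
edge 2 of 12 (RED): { 0 | 1 } gives 1/2
edge 3 of 12 (BLUE): { 0,1/2 | 1 } gives 3/4
edge 4 of 12 (RED): { 0,1/2 | 3/4,1 } gives 5/8
edge 5 of 12 (RED): { 0,1/2 | 5/8,3/4,1 } gives 9/16
edge 6 of 12 (RED): { 0,1/2 | 9/16,5/8,3/4,1 } gives 17/32
edge 7 of 12 (RED): { 0,1/2 | 17/32,9/16,5/8,3/4,1 } gives 33/64
edge 8 of 12 (RED): { 0,1/2 | 33/64,17/32,9/16,5/8,3/4,1 } gives 65/128
edge 9 of 12 (BLUE): { 0,1/2,65/128 | 33/64,17/32,9/16,5/8,3/4,1 } gives 131/256
edge 10 of 12 (RED): { 0,1/2,65/128 | 131/256,33/64,17/32,9/16,5/8,3/4,1 } gives 261/512
edge 11 of 12 (RED): { 0,1/2,65/128 | 261/512,131/256,33/64,17/32,9/16,5/8,3/4,1 } gives 521/1024
edge 12 of 12 (RED): { 0,1/2,65/128 | 521/1024,261/512,131/256,33/64,17/32,9/16,5/8,3/4,1 } gives 1041/2048

1041/2048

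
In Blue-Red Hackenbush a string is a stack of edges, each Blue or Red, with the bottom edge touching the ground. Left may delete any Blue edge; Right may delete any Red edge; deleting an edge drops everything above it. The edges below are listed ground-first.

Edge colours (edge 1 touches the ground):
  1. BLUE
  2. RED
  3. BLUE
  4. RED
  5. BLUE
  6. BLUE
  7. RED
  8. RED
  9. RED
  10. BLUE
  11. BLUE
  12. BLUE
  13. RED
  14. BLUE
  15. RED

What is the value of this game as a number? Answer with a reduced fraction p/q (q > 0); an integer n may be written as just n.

Recurse on prefixes of the 15-edge string BLUE RED BLUE RED BLUE BLUE RED RED RED BLUE BLUE BLUE RED BLUE RED:
value_1 [B]  L=[0]  R=[]  -> 1
value_2 [BR]  L=[0]  R=[1]  -> 1/2
value_3 [BRB]  L=[0,1/2]  R=[1]  -> 3/4
value_4 [BRBR]  L=[0,1/2]  R=[3/4,1]  -> 5/8
value_5 [BRBRB]  L=[0,1/2,5/8]  R=[3/4,1]  -> 11/16
value_6 [BRBRBB]  L=[0,1/2,5/8,11/16]  R=[3/4,1]  -> 23/32
value_7 [BRBRBBR]  L=[0,1/2,5/8,11/16]  R=[23/32,3/4,1]  -> 45/64
value_8 [BRBRBBRR]  L=[0,1/2,5/8,11/16]  R=[45/64,23/32,3/4,1]  -> 89/128
value_9 [BRBRBBRRR]  L=[0,1/2,5/8,11/16]  R=[89/128,45/64,23/32,3/4,1]  -> 177/256
value_10 [BRBRBBRRRB]  L=[0,1/2,5/8,11/16,177/256]  R=[89/128,45/64,23/32,3/4,1]  -> 355/512
value_11 [BRBRBBRRRBB]  L=[0,1/2,5/8,11/16,177/256,355/512]  R=[89/128,45/64,23/32,3/4,1]  -> 711/1024
value_12 [BRBRBBRRRBBB]  L=[0,1/2,5/8,11/16,177/256,355/512,711/1024]  R=[89/128,45/64,23/32,3/4,1]  -> 1423/2048
value_13 [BRBRBBRRRBBBR]  L=[0,1/2,5/8,11/16,177/256,355/512,711/1024]  R=[1423/2048,89/128,45/64,23/32,3/4,1]  -> 2845/4096
value_14 [BRBRBBRRRBBBRB]  L=[0,1/2,5/8,11/16,177/256,355/512,711/1024,2845/4096]  R=[1423/2048,89/128,45/64,23/32,3/4,1]  -> 5691/8192
value_15 [BRBRBBRRRBBBRBR]  L=[0,1/2,5/8,11/16,177/256,355/512,711/1024,2845/4096]  R=[5691/8192,1423/2048,89/128,45/64,23/32,3/4,1]  -> 11381/16384

11381/16384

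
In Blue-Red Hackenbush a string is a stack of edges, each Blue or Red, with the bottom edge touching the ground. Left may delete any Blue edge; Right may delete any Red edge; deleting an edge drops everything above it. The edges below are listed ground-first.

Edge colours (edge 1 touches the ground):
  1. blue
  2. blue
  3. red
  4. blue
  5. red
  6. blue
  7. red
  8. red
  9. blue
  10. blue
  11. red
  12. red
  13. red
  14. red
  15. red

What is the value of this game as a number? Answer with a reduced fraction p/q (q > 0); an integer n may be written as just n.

13505/8192

Build g(s[:k]) for k = 1..15, string s = blue blue red blue red blue red red blue blue red red red red red.
1 of 15 · b · max L 0 · min R +∞ = 1
2 of 15 · bb · max L 1 · min R +∞ = 2
3 of 15 · bbr · max L 1 · min R 2 = 3/2
4 of 15 · bbrb · max L 3/2 · min R 2 = 7/4
5 of 15 · bbrbr · max L 3/2 · min R 7/4 = 13/8
6 of 15 · bbrbrb · max L 13/8 · min R 7/4 = 27/16
7 of 15 · bbrbrbr · max L 13/8 · min R 27/16 = 53/32
8 of 15 · bbrbrbrr · max L 13/8 · min R 53/32 = 105/64
9 of 15 · bbrbrbrrb · max L 105/64 · min R 53/32 = 211/128
10 of 15 · bbrbrbrrbb · max L 211/128 · min R 53/32 = 423/256
11 of 15 · bbrbrbrrbbr · max L 211/128 · min R 423/256 = 845/512
12 of 15 · bbrbrbrrbbrr · max L 211/128 · min R 845/512 = 1689/1024
13 of 15 · bbrbrbrrbbrrr · max L 211/128 · min R 1689/1024 = 3377/2048
14 of 15 · bbrbrbrrbbrrrr · max L 211/128 · min R 3377/2048 = 6753/4096
15 of 15 · bbrbrbrrbbrrrrr · max L 211/128 · min R 6753/4096 = 13505/8192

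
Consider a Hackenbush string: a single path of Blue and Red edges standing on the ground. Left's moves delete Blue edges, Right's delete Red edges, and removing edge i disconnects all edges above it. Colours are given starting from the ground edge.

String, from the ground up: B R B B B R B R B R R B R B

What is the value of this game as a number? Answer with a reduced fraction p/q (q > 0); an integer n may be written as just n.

7499/8192

step 1: add B to get B; options L={ 0 } R={ — } gives 1
step 2: add R to get BR; options L={ 0 } R={ 1 } gives 1/2
step 3: add B to get BRB; options L={ 0, 1/2 } R={ 1 } gives 3/4
step 4: add B to get BRBB; options L={ 0, 1/2, 3/4 } R={ 1 } gives 7/8
step 5: add B to get BRBBB; options L={ 0, 1/2, 3/4, 7/8 } R={ 1 } gives 15/16
step 6: add R to get BRBBBR; options L={ 0, 1/2, 3/4, 7/8 } R={ 15/16, 1 } gives 29/32
step 7: add B to get BRBBBRB; options L={ 0, 1/2, 3/4, 7/8, 29/32 } R={ 15/16, 1 } gives 59/64
step 8: add R to get BRBBBRBR; options L={ 0, 1/2, 3/4, 7/8, 29/32 } R={ 59/64, 15/16, 1 } gives 117/128
step 9: add B to get BRBBBRBRB; options L={ 0, 1/2, 3/4, 7/8, 29/32, 117/128 } R={ 59/64, 15/16, 1 } gives 235/256
step 10: add R to get BRBBBRBRBR; options L={ 0, 1/2, 3/4, 7/8, 29/32, 117/128 } R={ 235/256, 59/64, 15/16, 1 } gives 469/512
step 11: add R to get BRBBBRBRBRR; options L={ 0, 1/2, 3/4, 7/8, 29/32, 117/128 } R={ 469/512, 235/256, 59/64, 15/16, 1 } gives 937/1024
step 12: add B to get BRBBBRBRBRRB; options L={ 0, 1/2, 3/4, 7/8, 29/32, 117/128, 937/1024 } R={ 469/512, 235/256, 59/64, 15/16, 1 } gives 1875/2048
step 13: add R to get BRBBBRBRBRRBR; options L={ 0, 1/2, 3/4, 7/8, 29/32, 117/128, 937/1024 } R={ 1875/2048, 469/512, 235/256, 59/64, 15/16, 1 } gives 3749/4096
step 14: add B to get BRBBBRBRBRRBRB; options L={ 0, 1/2, 3/4, 7/8, 29/32, 117/128, 937/1024, 3749/4096 } R={ 1875/2048, 469/512, 235/256, 59/64, 15/16, 1 } gives 7499/8192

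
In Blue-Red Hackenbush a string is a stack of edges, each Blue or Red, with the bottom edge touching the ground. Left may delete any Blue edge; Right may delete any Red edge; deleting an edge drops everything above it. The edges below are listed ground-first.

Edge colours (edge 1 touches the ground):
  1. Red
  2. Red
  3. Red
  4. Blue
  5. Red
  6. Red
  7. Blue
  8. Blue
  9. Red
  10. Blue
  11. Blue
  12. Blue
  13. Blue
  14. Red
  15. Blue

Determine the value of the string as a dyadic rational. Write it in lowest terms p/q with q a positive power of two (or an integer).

step 1: add Red to get R; options L={ ∅ } R={ 0 } => -1
step 2: add Red to get RR; options L={ ∅ } R={ -1, 0 } => -2
step 3: add Red to get RRR; options L={ ∅ } R={ -2, -1, 0 } => -3
step 4: add Blue to get RRRB; options L={ -3 } R={ -2, -1, 0 } => -5/2
step 5: add Red to get RRRBR; options L={ -3 } R={ -5/2, -2, -1, 0 } => -11/4
step 6: add Red to get RRRBRR; options L={ -3 } R={ -11/4, -5/2, -2, -1, 0 } => -23/8
step 7: add Blue to get RRRBRRB; options L={ -3, -23/8 } R={ -11/4, -5/2, -2, -1, 0 } => -45/16
step 8: add Blue to get RRRBRRBB; options L={ -3, -23/8, -45/16 } R={ -11/4, -5/2, -2, -1, 0 } => -89/32
step 9: add Red to get RRRBRRBBR; options L={ -3, -23/8, -45/16 } R={ -89/32, -11/4, -5/2, -2, -1, 0 } => -179/64
step 10: add Blue to get RRRBRRBBRB; options L={ -3, -23/8, -45/16, -179/64 } R={ -89/32, -11/4, -5/2, -2, -1, 0 } => -357/128
step 11: add Blue to get RRRBRRBBRBB; options L={ -3, -23/8, -45/16, -179/64, -357/128 } R={ -89/32, -11/4, -5/2, -2, -1, 0 } => -713/256
step 12: add Blue to get RRRBRRBBRBBB; options L={ -3, -23/8, -45/16, -179/64, -357/128, -713/256 } R={ -89/32, -11/4, -5/2, -2, -1, 0 } => -1425/512
step 13: add Blue to get RRRBRRBBRBBBB; options L={ -3, -23/8, -45/16, -179/64, -357/128, -713/256, -1425/512 } R={ -89/32, -11/4, -5/2, -2, -1, 0 } => -2849/1024
step 14: add Red to get RRRBRRBBRBBBBR; options L={ -3, -23/8, -45/16, -179/64, -357/128, -713/256, -1425/512 } R={ -2849/1024, -89/32, -11/4, -5/2, -2, -1, 0 } => -5699/2048
step 15: add Blue to get RRRBRRBBRBBBBRB; options L={ -3, -23/8, -45/16, -179/64, -357/128, -713/256, -1425/512, -5699/2048 } R={ -2849/1024, -89/32, -11/4, -5/2, -2, -1, 0 } => -11397/4096

-11397/4096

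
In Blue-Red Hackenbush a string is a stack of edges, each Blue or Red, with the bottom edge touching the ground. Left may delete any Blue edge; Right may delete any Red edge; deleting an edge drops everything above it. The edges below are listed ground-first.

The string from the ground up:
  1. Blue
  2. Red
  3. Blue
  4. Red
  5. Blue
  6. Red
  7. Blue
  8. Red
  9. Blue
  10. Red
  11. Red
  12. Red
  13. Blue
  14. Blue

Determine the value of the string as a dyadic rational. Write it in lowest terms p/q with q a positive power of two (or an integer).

Recurse on prefixes of the 14-edge string Blue Red Blue Red Blue Red Blue Red Blue Red Red Red Blue Blue:
1 of 14 · B · max L 0 · min R +∞ = 1
2 of 14 · BR · max L 0 · min R 1 = 1/2
3 of 14 · BRB · max L 1/2 · min R 1 = 3/4
4 of 14 · BRBR · max L 1/2 · min R 3/4 = 5/8
5 of 14 · BRBRB · max L 5/8 · min R 3/4 = 11/16
6 of 14 · BRBRBR · max L 5/8 · min R 11/16 = 21/32
7 of 14 · BRBRBRB · max L 21/32 · min R 11/16 = 43/64
8 of 14 · BRBRBRBR · max L 21/32 · min R 43/64 = 85/128
9 of 14 · BRBRBRBRB · max L 85/128 · min R 43/64 = 171/256
10 of 14 · BRBRBRBRBR · max L 85/128 · min R 171/256 = 341/512
11 of 14 · BRBRBRBRBRR · max L 85/128 · min R 341/512 = 681/1024
12 of 14 · BRBRBRBRBRRR · max L 85/128 · min R 681/1024 = 1361/2048
13 of 14 · BRBRBRBRBRRRB · max L 1361/2048 · min R 681/1024 = 2723/4096
14 of 14 · BRBRBRBRBRRRBB · max L 2723/4096 · min R 681/1024 = 5447/8192

5447/8192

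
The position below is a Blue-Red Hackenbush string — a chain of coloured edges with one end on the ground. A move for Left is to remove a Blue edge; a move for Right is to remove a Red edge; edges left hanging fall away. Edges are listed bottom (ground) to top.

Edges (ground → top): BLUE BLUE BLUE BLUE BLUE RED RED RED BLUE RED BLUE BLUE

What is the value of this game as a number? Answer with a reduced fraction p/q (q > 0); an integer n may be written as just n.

535/128

Build g(s[:k]) for k = 1..12, string s = BLUE BLUE BLUE BLUE BLUE RED RED RED BLUE RED BLUE BLUE.
step 1: add BLUE to get B; options L={ 0 } R={ none } ⇒ 1
step 2: add BLUE to get BB; options L={ 0,1 } R={ none } ⇒ 2
step 3: add BLUE to get BBB; options L={ 0,1,2 } R={ none } ⇒ 3
step 4: add BLUE to get BBBB; options L={ 0,1,2,3 } R={ none } ⇒ 4
step 5: add BLUE to get BBBBB; options L={ 0,1,2,3,4 } R={ none } ⇒ 5
step 6: add RED to get BBBBBR; options L={ 0,1,2,3,4 } R={ 5 } ⇒ 9/2
step 7: add RED to get BBBBBRR; options L={ 0,1,2,3,4 } R={ 9/2,5 } ⇒ 17/4
step 8: add RED to get BBBBBRRR; options L={ 0,1,2,3,4 } R={ 17/4,9/2,5 } ⇒ 33/8
step 9: add BLUE to get BBBBBRRRB; options L={ 0,1,2,3,4,33/8 } R={ 17/4,9/2,5 } ⇒ 67/16
step 10: add RED to get BBBBBRRRBR; options L={ 0,1,2,3,4,33/8 } R={ 67/16,17/4,9/2,5 } ⇒ 133/32
step 11: add BLUE to get BBBBBRRRBRB; options L={ 0,1,2,3,4,33/8,133/32 } R={ 67/16,17/4,9/2,5 } ⇒ 267/64
step 12: add BLUE to get BBBBBRRRBRBB; options L={ 0,1,2,3,4,33/8,133/32,267/64 } R={ 67/16,17/4,9/2,5 } ⇒ 535/128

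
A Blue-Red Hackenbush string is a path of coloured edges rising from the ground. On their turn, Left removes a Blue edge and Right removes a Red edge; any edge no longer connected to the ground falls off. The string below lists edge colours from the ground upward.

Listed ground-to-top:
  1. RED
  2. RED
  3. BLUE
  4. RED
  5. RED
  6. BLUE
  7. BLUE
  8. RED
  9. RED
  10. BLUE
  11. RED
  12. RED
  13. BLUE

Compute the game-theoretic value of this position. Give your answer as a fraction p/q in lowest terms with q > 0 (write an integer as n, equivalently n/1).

Prefix values for RED RED BLUE RED RED BLUE BLUE RED RED BLUE RED RED BLUE via {L|R} + simplicity:
edge 1 of 13 (RED): { · | 0 } = -1
edge 2 of 13 (RED): { · | -1,0 } = -2
edge 3 of 13 (BLUE): { -2 | -1,0 } = -3/2
edge 4 of 13 (RED): { -2 | -3/2,-1,0 } = -7/4
edge 5 of 13 (RED): { -2 | -7/4,-3/2,-1,0 } = -15/8
edge 6 of 13 (BLUE): { -2,-15/8 | -7/4,-3/2,-1,0 } = -29/16
edge 7 of 13 (BLUE): { -2,-15/8,-29/16 | -7/4,-3/2,-1,0 } = -57/32
edge 8 of 13 (RED): { -2,-15/8,-29/16 | -57/32,-7/4,-3/2,-1,0 } = -115/64
edge 9 of 13 (RED): { -2,-15/8,-29/16 | -115/64,-57/32,-7/4,-3/2,-1,0 } = -231/128
edge 10 of 13 (BLUE): { -2,-15/8,-29/16,-231/128 | -115/64,-57/32,-7/4,-3/2,-1,0 } = -461/256
edge 11 of 13 (RED): { -2,-15/8,-29/16,-231/128 | -461/256,-115/64,-57/32,-7/4,-3/2,-1,0 } = -923/512
edge 12 of 13 (RED): { -2,-15/8,-29/16,-231/128 | -923/512,-461/256,-115/64,-57/32,-7/4,-3/2,-1,0 } = -1847/1024
edge 13 of 13 (BLUE): { -2,-15/8,-29/16,-231/128,-1847/1024 | -923/512,-461/256,-115/64,-57/32,-7/4,-3/2,-1,0 } = -3693/2048

-3693/2048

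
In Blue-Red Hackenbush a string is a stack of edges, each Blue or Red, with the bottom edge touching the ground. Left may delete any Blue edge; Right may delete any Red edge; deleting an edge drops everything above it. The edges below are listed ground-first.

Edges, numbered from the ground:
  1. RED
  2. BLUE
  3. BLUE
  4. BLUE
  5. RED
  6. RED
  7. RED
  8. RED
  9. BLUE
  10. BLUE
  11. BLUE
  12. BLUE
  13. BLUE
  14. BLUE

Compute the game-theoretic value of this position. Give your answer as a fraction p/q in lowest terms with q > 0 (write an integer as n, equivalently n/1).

-1921/8192

edge 1 of 14 (RED): { · | 0 } so -1
edge 2 of 14 (BLUE): { -1 | 0 } so -1/2
edge 3 of 14 (BLUE): { -1,-1/2 | 0 } so -1/4
edge 4 of 14 (BLUE): { -1,-1/2,-1/4 | 0 } so -1/8
edge 5 of 14 (RED): { -1,-1/2,-1/4 | -1/8,0 } so -3/16
edge 6 of 14 (RED): { -1,-1/2,-1/4 | -3/16,-1/8,0 } so -7/32
edge 7 of 14 (RED): { -1,-1/2,-1/4 | -7/32,-3/16,-1/8,0 } so -15/64
edge 8 of 14 (RED): { -1,-1/2,-1/4 | -15/64,-7/32,-3/16,-1/8,0 } so -31/128
edge 9 of 14 (BLUE): { -1,-1/2,-1/4,-31/128 | -15/64,-7/32,-3/16,-1/8,0 } so -61/256
edge 10 of 14 (BLUE): { -1,-1/2,-1/4,-31/128,-61/256 | -15/64,-7/32,-3/16,-1/8,0 } so -121/512
edge 11 of 14 (BLUE): { -1,-1/2,-1/4,-31/128,-61/256,-121/512 | -15/64,-7/32,-3/16,-1/8,0 } so -241/1024
edge 12 of 14 (BLUE): { -1,-1/2,-1/4,-31/128,-61/256,-121/512,-241/1024 | -15/64,-7/32,-3/16,-1/8,0 } so -481/2048
edge 13 of 14 (BLUE): { -1,-1/2,-1/4,-31/128,-61/256,-121/512,-241/1024,-481/2048 | -15/64,-7/32,-3/16,-1/8,0 } so -961/4096
edge 14 of 14 (BLUE): { -1,-1/2,-1/4,-31/128,-61/256,-121/512,-241/1024,-481/2048,-961/4096 | -15/64,-7/32,-3/16,-1/8,0 } so -1921/8192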